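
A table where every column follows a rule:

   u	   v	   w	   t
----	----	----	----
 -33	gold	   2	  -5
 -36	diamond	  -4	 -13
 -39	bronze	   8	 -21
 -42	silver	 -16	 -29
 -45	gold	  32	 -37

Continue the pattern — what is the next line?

Column u: −3 each step; -33, -36, -39, -42, -45 → -48.
Column v — repeats gold → diamond → bronze → silver: gold, diamond, bronze, silver, gold → diamond.
Column w: 2, -4, 8, -16, 32 → -64 (×(-2) each step).
For the column t, −8 each step: -5, -13, -21, -29, -37 → -45.
Combining the parts gives -48  diamond  -64  -45.

-48  diamond  -64  -45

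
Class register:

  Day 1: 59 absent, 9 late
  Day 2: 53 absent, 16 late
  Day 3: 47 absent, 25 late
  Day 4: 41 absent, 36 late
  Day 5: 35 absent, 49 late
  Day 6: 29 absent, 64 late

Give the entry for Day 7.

23 absent, 81 late

Absent goes 59, 53, 47, 41, 35, 29 → 23 (−6 each step).
Late goes 9, 16, 25, 36, 49, 64 → 81 (perfect squares: 3², 4², 5², …).
Combining the parts gives 23 absent, 81 late.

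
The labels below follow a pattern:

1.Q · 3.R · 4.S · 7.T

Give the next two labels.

First component: 1, 3, 4, 7 → 11 → 18 (each term is the sum of the two before it).
Letter: Q, R, S, T → U → V (letters move forward 1 place in the alphabet).
So the next two labels are 11.U and 18.V.

11.U then 18.V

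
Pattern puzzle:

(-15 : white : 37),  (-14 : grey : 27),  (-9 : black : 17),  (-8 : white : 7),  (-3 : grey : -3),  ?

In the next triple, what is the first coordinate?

First coordinate: -15, -14, -9, -8, -3 → -2 (alternating steps +1, +5, +1, +5, …).

-2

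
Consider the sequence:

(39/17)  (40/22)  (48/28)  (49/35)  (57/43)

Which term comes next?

(58/52)

For the first entry, alternating steps +1, +8, +1, +8, …: 39, 40, 48, 49, 57 → 58.
Second entry: differences are 5, 6, 7, … (increasing by 1 each time); 17, 22, 28, 35, 43 → 52.
Combining the parts gives (58/52).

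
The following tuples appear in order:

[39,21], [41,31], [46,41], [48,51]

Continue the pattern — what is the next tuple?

[53,61]

First value — alternating steps +2, +5, +2, +5, …: 39, 41, 46, 48 → 53.
For the second value, +10 each step: 21, 31, 41, 51 → 61.
So the next tuple is [53,61].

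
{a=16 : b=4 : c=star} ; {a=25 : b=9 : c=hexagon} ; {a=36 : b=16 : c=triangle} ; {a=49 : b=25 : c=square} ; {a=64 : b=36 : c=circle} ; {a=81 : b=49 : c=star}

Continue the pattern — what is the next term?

{a=100 : b=64 : c=hexagon}

A: perfect squares: 4², 5², 6², …, so 16, 25, 36, 49, 64, 81 → 100.
B: 4, 9, 16, 25, 36, 49 → 64 (perfect squares: 2², 3², 4², …).
C goes star, hexagon, triangle, square, circle, star → hexagon (repeats star → hexagon → triangle → square → circle).
Putting it together: {a=100 : b=64 : c=hexagon}.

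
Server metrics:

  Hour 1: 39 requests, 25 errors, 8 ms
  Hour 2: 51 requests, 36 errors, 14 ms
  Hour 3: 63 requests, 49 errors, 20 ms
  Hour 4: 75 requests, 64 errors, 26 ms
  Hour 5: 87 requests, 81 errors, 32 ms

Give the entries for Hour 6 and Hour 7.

Requests goes 39, 51, 63, 75, 87 → 99 → 111 (+12 each step).
Errors — perfect squares: 5², 6², 7², …: 25, 36, 49, 64, 81 → 100 → 121.
Ms — +6 each step: 8, 14, 20, 26, 32 → 38 → 44.
Putting the parts together: 99 requests, 100 errors, 38 ms and then 111 requests, 121 errors, 44 ms.

99 requests, 100 errors, 38 ms; 111 requests, 121 errors, 44 ms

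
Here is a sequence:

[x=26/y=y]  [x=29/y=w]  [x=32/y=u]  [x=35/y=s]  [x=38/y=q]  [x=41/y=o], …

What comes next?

For the x, +3 each step: 26, 29, 32, 35, 38, 41 → 44.
For the y, letters move back 2 places in the alphabet: y, w, u, s, q, o → m.
So the next element is [x=44/y=m].

[x=44/y=m]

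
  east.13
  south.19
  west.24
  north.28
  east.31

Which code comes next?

For the direction, repeats east → south → west → north: east, south, west, north, east → south.
Second component — differences are 6, 5, 4, … (decreasing by 1 each time): 13, 19, 24, 28, 31 → 33.
Putting it together: south.33.

south.33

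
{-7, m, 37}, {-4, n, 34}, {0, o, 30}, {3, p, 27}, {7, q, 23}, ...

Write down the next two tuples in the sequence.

First coordinate: alternating steps +3, +4, +3, +4, …, so -7, -4, 0, 3, 7 → 10 → 14.
Letter: letters move forward 1 place in the alphabet; m, n, o, p, q → r → s.
Third coordinate: together with the first coordinate always sums to 30; 37, 34, 30, 27, 23 → 20 → 16.
So the next two tuples are {10, r, 20} and {14, s, 16}.

{10, r, 20}, {14, s, 16}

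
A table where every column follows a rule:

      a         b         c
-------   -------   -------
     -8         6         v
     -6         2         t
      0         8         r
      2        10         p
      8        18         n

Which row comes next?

Column a goes -8, -6, 0, 2, 8 → 10 (alternating steps +2, +6, +2, +6, …).
Column b goes 6, 2, 8, 10, 18 → 28 (each term is the sum of the two before it).
Column c goes v, t, r, p, n → l (letters move back 2 places in the alphabet).
Combining the parts gives 10  28  l.

10  28  l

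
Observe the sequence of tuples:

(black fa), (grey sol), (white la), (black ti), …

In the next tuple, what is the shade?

grey

For the shade, repeats black → grey → white: black, grey, white, black → grey.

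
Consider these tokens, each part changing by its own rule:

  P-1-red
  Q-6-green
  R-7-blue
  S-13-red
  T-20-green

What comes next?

U-33-blue

Letter — letters move forward 1 place in the alphabet: P, Q, R, S, T → U.
Second component — each term is the sum of the two before it: 1, 6, 7, 13, 20 → 33.
Colour: red, green, blue, red, green → blue (repeats red → green → blue).
So the next token is U-33-blue.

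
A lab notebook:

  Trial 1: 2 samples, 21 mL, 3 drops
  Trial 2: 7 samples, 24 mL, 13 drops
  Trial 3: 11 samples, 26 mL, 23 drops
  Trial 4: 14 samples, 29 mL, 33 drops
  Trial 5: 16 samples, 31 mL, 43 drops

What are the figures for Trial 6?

17 samples, 34 mL, 53 drops

Samples — differences are 5, 4, 3, … (decreasing by 1 each time): 2, 7, 11, 14, 16 → 17.
ML goes 21, 24, 26, 29, 31 → 34 (alternating steps +3, +2, +3, +2, …).
Drops goes 3, 13, 23, 33, 43 → 53 (+10 each step).
Putting it together: 17 samples, 34 mL, 53 drops.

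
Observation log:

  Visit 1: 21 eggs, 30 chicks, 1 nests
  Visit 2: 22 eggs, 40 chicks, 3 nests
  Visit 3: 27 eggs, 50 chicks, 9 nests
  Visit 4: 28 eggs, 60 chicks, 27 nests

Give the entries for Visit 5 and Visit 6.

Eggs — alternating steps +1, +5, +1, +5, …: 21, 22, 27, 28 → 33 → 34.
Chicks: +10 each step, so 30, 40, 50, 60 → 70 → 80.
For the nests, ×3 each step: 1, 3, 9, 27 → 81 → 243.
Putting the parts together: 33 eggs, 70 chicks, 81 nests and then 34 eggs, 80 chicks, 243 nests.

33 eggs, 70 chicks, 81 nests; 34 eggs, 80 chicks, 243 nests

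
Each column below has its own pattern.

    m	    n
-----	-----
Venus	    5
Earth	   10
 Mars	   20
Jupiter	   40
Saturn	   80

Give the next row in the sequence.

Uranus  160

Column m: runs through the planets Mercury→Neptune, so Venus, Earth, Mars, Jupiter, Saturn → Uranus.
For the column n, ×2 each step: 5, 10, 20, 40, 80 → 160.
Combining the parts gives Uranus  160.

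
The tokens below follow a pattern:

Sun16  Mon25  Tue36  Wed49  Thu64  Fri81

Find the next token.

Sat100

For the day, runs through the weekdays Mon→Sun: Sun, Mon, Tue, Wed, Thu, Fri → Sat.
Second component: 16, 25, 36, 49, 64, 81 → 100 (perfect squares: 4², 5², 6², …).
Putting it together: Sat100.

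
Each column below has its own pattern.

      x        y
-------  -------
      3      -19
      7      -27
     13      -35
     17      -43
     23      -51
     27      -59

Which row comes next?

33  -67

Column x: alternating steps +4, +6, +4, +6, …; 3, 7, 13, 17, 23, 27 → 33.
For the column y, −8 each step: -19, -27, -35, -43, -51, -59 → -67.
Putting it together: 33  -67.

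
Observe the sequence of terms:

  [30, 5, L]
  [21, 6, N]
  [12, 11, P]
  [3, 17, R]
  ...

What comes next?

[-6, 28, T]

For the first component, −9 each step: 30, 21, 12, 3 → -6.
Second component — each term is the sum of the two before it: 5, 6, 11, 17 → 28.
Letter: letters move forward 2 places in the alphabet; L, N, P, R → T.
Putting it together: [-6, 28, T].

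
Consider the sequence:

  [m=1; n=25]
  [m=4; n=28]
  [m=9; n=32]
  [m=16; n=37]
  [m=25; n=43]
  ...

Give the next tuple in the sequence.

[m=36; n=50]

M: perfect squares: 1², 2², 3², …; 1, 4, 9, 16, 25 → 36.
N: differences are 3, 4, 5, … (increasing by 1 each time); 25, 28, 32, 37, 43 → 50.
Putting it together: [m=36; n=50].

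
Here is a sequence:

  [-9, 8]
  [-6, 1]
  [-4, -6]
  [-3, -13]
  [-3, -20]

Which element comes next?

[-4, -27]

First entry goes -9, -6, -4, -3, -3 → -4 (differences are 3, 2, 1, … (decreasing by 1 each time)).
Second entry — −7 each step: 8, 1, -6, -13, -20 → -27.
Putting it together: [-4, -27].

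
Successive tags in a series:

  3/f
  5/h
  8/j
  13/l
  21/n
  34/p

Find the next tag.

55/r

First component: each term is the sum of the two before it, so 3, 5, 8, 13, 21, 34 → 55.
Letter: letters move forward 2 places in the alphabet; f, h, j, l, n, p → r.
Putting it together: 55/r.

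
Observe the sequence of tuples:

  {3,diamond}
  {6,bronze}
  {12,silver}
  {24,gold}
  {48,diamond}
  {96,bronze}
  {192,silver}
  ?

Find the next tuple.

For the first slot, ×2 each step: 3, 6, 12, 24, 48, 96, 192 → 384.
Rank: repeats diamond → bronze → silver → gold, so diamond, bronze, silver, gold, diamond, bronze, silver → gold.
Combining the parts gives {384,gold}.

{384,gold}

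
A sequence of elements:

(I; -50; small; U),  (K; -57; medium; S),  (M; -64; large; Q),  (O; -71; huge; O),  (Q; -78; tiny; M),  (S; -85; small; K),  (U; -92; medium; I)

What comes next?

(W; -99; large; G)

First letter: letters move forward 2 places in the alphabet; I, K, M, O, Q, S, U → W.
Second slot: −7 each step, so -50, -57, -64, -71, -78, -85, -92 → -99.
Size: repeats small → medium → large → huge → tiny; small, medium, large, huge, tiny, small, medium → large.
Second letter: letters move back 2 places in the alphabet; U, S, Q, O, M, K, I → G.
So the next element is (W; -99; large; G).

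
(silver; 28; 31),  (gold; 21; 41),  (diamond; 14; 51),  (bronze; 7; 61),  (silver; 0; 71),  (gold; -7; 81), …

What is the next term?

(diamond; -14; 91)

Rank goes silver, gold, diamond, bronze, silver, gold → diamond (repeats silver → gold → diamond → bronze).
Second component — −7 each step: 28, 21, 14, 7, 0, -7 → -14.
Third component: +10 each step; 31, 41, 51, 61, 71, 81 → 91.
Putting it together: (diamond; -14; 91).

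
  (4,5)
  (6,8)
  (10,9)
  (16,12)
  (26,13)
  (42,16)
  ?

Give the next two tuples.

(68,17), (110,20)

For the first coordinate, each term is the sum of the two before it: 4, 6, 10, 16, 26, 42 → 68 → 110.
Second coordinate goes 5, 8, 9, 12, 13, 16 → 17 → 20 (alternating steps +3, +1, +3, +1, …).
Putting the parts together: (68,17) and then (110,20).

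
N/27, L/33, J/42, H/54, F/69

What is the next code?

Letter: letters move back 2 places in the alphabet, so N, L, J, H, F → D.
Second component goes 27, 33, 42, 54, 69 → 87 (differences are 6, 9, 12, … (increasing by 3 each time)).
So the next code is D/87.

D/87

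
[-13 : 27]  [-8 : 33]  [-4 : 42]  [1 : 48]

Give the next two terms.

[5 : 57], [10 : 63]

First value: alternating steps +5, +4, +5, +4, …; -13, -8, -4, 1 → 5 → 10.
Second value: 27, 33, 42, 48 → 57 → 63 (alternating steps +6, +9, +6, +9, …).
Putting the parts together: [5 : 57] and then [10 : 63].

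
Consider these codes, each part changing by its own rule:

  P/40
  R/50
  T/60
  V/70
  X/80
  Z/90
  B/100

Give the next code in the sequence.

D/110

For the letter, letters move forward 2 places in the alphabet, wrapping Z→A: P, R, T, V, X, Z, B → D.
Second component goes 40, 50, 60, 70, 80, 90, 100 → 110 (+10 each step).
Putting it together: D/110.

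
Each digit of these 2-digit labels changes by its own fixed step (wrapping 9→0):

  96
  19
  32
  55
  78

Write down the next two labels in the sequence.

91 then 14

First digit: +2 each step, mod 10; 9, 1, 3, 5, 7 → 9 → 1.
Second digit: +3 each step, mod 10, so 6, 9, 2, 5, 8 → 1 → 4.
So the next two labels are 91 and 14.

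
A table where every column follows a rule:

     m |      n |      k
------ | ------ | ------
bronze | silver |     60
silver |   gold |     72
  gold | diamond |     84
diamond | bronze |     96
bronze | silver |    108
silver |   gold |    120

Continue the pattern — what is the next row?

gold  diamond  132

Column m — repeats bronze → silver → gold → diamond: bronze, silver, gold, diamond, bronze, silver → gold.
Column n goes silver, gold, diamond, bronze, silver, gold → diamond (repeats silver → gold → diamond → bronze).
Column k: +12 each step, so 60, 72, 84, 96, 108, 120 → 132.
So the next row is gold  diamond  132.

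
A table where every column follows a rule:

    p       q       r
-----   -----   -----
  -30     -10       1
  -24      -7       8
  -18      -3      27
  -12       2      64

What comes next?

Column p: +6 each step, so -30, -24, -18, -12 → -6.
Column q: -10, -7, -3, 2 → 8 (differences are 3, 4, 5, … (increasing by 1 each time)).
Column r: perfect cubes: 1³, 2³, 3³, …, so 1, 8, 27, 64 → 125.
Combining the parts gives -6  8  125.

-6  8  125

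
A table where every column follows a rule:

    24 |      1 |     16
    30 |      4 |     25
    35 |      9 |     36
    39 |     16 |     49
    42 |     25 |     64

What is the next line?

First component: differences are 6, 5, 4, … (decreasing by 1 each time); 24, 30, 35, 39, 42 → 44.
Second component goes 1, 4, 9, 16, 25 → 36 (perfect squares: 1², 2², 3², …).
Third component — perfect squares: 4², 5², 6², …: 16, 25, 36, 49, 64 → 81.
Combining the parts gives 44  36  81.

44  36  81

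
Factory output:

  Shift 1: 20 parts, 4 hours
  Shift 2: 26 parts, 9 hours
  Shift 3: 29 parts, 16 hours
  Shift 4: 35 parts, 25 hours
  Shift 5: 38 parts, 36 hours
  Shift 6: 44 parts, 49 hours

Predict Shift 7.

Parts: alternating steps +6, +3, +6, +3, …, so 20, 26, 29, 35, 38, 44 → 47.
Hours: perfect squares: 2², 3², 4², …, so 4, 9, 16, 25, 36, 49 → 64.
So the next line is 47 parts, 64 hours.

47 parts, 64 hours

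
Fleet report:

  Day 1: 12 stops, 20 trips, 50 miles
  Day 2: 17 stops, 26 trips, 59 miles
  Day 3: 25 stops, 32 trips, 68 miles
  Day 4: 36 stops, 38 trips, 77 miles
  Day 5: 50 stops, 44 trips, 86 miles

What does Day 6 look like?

67 stops, 50 trips, 95 miles

Stops: differences are 5, 8, 11, … (increasing by 3 each time), so 12, 17, 25, 36, 50 → 67.
Trips: +6 each step; 20, 26, 32, 38, 44 → 50.
Miles: 50, 59, 68, 77, 86 → 95 (+9 each step).
Putting it together: 67 stops, 50 trips, 95 miles.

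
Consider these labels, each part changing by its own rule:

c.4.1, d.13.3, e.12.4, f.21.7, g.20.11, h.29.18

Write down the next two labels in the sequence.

Letter: c, d, e, f, g, h → i → j (letters move forward 1 place in the alphabet).
Second component: alternating steps +9, −1, +9, −1, …; 4, 13, 12, 21, 20, 29 → 28 → 37.
For the third component, each term is the sum of the two before it: 1, 3, 4, 7, 11, 18 → 29 → 47.
So the next two labels are i.28.29 and j.37.47.

i.28.29, j.37.47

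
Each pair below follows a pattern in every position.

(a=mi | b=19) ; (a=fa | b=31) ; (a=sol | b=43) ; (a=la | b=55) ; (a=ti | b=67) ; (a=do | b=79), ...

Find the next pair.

(a=re | b=91)

A goes mi, fa, sol, la, ti, do → re (runs through the solfège scale do→ti).
B goes 19, 31, 43, 55, 67, 79 → 91 (+12 each step).
Combining the parts gives (a=re | b=91).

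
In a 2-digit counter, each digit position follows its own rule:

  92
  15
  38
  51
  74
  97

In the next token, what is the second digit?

0

Second digit — +3 each step, mod 10: 2, 5, 8, 1, 4, 7 → 0.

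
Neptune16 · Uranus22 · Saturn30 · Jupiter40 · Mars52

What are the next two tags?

Planet: runs backward through the planets Mercury→Neptune, so Neptune, Uranus, Saturn, Jupiter, Mars → Earth → Venus.
Second component: 16, 22, 30, 40, 52 → 66 → 82 (differences are 6, 8, 10, … (increasing by 2 each time)).
Putting the parts together: Earth66 and then Venus82.

Earth66, Venus82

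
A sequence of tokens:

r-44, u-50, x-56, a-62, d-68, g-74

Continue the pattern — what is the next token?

Letter: r, u, x, a, d, g → j (letters move forward 3 places in the alphabet, wrapping Z→A).
Second component goes 44, 50, 56, 62, 68, 74 → 80 (+6 each step).
Putting it together: j-80.

j-80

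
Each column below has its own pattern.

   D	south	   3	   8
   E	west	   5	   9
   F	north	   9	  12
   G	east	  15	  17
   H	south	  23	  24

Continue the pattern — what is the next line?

I  west  33  33

For the letter, letters move forward 1 place in the alphabet: D, E, F, G, H → I.
Direction: repeats south → west → north → east, so south, west, north, east, south → west.
Third component: differences are 2, 4, 6, … (increasing by 2 each time), so 3, 5, 9, 15, 23 → 33.
Fourth component — differences are 1, 3, 5, … (increasing by 2 each time): 8, 9, 12, 17, 24 → 33.
Combining the parts gives I  west  33  33.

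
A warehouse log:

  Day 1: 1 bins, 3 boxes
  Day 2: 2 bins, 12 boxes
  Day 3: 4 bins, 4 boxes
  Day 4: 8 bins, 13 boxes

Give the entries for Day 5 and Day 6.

Bins: 1, 2, 4, 8 → 16 → 32 (×2 each step).
Boxes — alternating steps +9, −8, +9, −8, …: 3, 12, 4, 13 → 5 → 14.
Putting the parts together: 16 bins, 5 boxes and then 32 bins, 14 boxes.

16 bins, 5 boxes; 32 bins, 14 boxes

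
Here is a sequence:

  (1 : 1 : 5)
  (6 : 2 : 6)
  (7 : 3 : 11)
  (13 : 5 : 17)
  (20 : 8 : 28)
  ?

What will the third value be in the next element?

45

Third value: each term is the sum of the two before it; 5, 6, 11, 17, 28 → 45.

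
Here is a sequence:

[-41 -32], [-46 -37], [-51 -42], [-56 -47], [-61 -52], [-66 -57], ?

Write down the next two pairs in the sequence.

For the first value, −5 each step: -41, -46, -51, -56, -61, -66 → -71 → -76.
For the second value, always 9 more than the first value: -32, -37, -42, -47, -52, -57 → -62 → -67.
Putting the parts together: [-71 -62] and then [-76 -67].

[-71 -62], [-76 -67]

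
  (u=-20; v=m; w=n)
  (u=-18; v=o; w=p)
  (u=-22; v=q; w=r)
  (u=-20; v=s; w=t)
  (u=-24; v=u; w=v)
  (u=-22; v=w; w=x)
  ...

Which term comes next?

(u=-26; v=y; w=z)

U: -20, -18, -22, -20, -24, -22 → -26 (alternating steps +2, −4, +2, −4, …).
V — letters move forward 2 places in the alphabet: m, o, q, s, u, w → y.
W: letters move forward 2 places in the alphabet; n, p, r, t, v, x → z.
So the next term is (u=-26; v=y; w=z).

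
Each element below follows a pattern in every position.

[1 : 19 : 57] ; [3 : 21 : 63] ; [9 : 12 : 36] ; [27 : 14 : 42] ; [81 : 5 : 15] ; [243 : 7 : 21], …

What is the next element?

First slot: 1, 3, 9, 27, 81, 243 → 729 (×3 each step).
Second slot — alternating steps +2, −9, +2, −9, …: 19, 21, 12, 14, 5, 7 → -2.
Third slot: always 3 × the second slot; 57, 63, 36, 42, 15, 21 → -6.
Combining the parts gives [729 : -2 : -6].

[729 : -2 : -6]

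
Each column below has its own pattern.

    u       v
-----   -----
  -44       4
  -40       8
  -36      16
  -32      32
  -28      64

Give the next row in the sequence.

For the column u, +4 each step: -44, -40, -36, -32, -28 → -24.
For the column v, ×2 each step: 4, 8, 16, 32, 64 → 128.
So the next row is -24  128.

-24  128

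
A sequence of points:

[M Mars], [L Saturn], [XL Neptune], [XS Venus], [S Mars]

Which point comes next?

Size goes M, L, XL, XS, S → M (runs through clothing sizes XS→XL).
Planet — repeats Mars → Saturn → Neptune → Venus: Mars, Saturn, Neptune, Venus, Mars → Saturn.
Combining the parts gives [M Saturn].

[M Saturn]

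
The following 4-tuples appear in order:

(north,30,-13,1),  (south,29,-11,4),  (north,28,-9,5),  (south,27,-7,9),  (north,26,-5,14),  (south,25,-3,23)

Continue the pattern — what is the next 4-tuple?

(north,24,-1,37)

Direction — alternates north ↔ south: north, south, north, south, north, south → north.
Second slot — −1 each step: 30, 29, 28, 27, 26, 25 → 24.
Third slot: +2 each step, so -13, -11, -9, -7, -5, -3 → -1.
Fourth slot: 1, 4, 5, 9, 14, 23 → 37 (each term is the sum of the two before it).
Putting it together: (north,24,-1,37).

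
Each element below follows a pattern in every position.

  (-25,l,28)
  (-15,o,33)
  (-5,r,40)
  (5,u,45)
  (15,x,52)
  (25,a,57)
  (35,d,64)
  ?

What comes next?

(45,g,69)

First part — +10 each step: -25, -15, -5, 5, 15, 25, 35 → 45.
Letter — letters move forward 3 places in the alphabet, wrapping Z→A: l, o, r, u, x, a, d → g.
Third part: alternating steps +5, +7, +5, +7, …, so 28, 33, 40, 45, 52, 57, 64 → 69.
Combining the parts gives (45,g,69).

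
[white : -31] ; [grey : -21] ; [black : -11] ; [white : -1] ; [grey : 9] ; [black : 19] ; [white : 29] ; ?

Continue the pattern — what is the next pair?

[grey : 39]

Shade goes white, grey, black, white, grey, black, white → grey (repeats white → grey → black).
Second component: +10 each step, so -31, -21, -11, -1, 9, 19, 29 → 39.
Combining the parts gives [grey : 39].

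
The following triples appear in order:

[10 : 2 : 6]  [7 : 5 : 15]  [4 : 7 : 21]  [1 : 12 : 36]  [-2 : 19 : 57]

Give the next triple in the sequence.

First part goes 10, 7, 4, 1, -2 → -5 (−3 each step).
Second part: each term is the sum of the two before it, so 2, 5, 7, 12, 19 → 31.
Third part: always 3 × the second part, so 6, 15, 21, 36, 57 → 93.
Combining the parts gives [-5 : 31 : 93].

[-5 : 31 : 93]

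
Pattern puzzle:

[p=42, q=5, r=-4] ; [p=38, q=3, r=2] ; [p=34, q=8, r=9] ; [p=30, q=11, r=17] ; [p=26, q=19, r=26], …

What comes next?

P: 42, 38, 34, 30, 26 → 22 (−4 each step).
Q: each term is the sum of the two before it, so 5, 3, 8, 11, 19 → 30.
R: -4, 2, 9, 17, 26 → 36 (differences are 6, 7, 8, … (increasing by 1 each time)).
Combining the parts gives [p=22, q=30, r=36].

[p=22, q=30, r=36]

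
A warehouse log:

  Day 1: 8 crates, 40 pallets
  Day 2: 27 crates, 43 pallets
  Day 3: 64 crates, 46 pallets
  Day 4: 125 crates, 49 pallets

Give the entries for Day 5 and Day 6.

Crates — perfect cubes: 2³, 3³, 4³, …: 8, 27, 64, 125 → 216 → 343.
Pallets goes 40, 43, 46, 49 → 52 → 55 (+3 each step).
So the next two records are 216 crates, 52 pallets and 343 crates, 55 pallets.

216 crates, 52 pallets; 343 crates, 55 pallets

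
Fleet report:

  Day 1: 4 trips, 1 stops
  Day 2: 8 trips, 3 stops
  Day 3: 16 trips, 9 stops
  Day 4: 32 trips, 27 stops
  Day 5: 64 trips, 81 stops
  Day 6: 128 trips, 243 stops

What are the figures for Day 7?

256 trips, 729 stops

Trips: 4, 8, 16, 32, 64, 128 → 256 (×2 each step).
Stops: ×3 each step; 1, 3, 9, 27, 81, 243 → 729.
Combining the parts gives 256 trips, 729 stops.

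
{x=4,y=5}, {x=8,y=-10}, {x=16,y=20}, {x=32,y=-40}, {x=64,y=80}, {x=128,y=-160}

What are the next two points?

{x=256,y=320}, {x=512,y=-640}

For the x, ×2 each step: 4, 8, 16, 32, 64, 128 → 256 → 512.
Y goes 5, -10, 20, -40, 80, -160 → 320 → -640 (×(-2) each step).
Putting the parts together: {x=256,y=320} and then {x=512,y=-640}.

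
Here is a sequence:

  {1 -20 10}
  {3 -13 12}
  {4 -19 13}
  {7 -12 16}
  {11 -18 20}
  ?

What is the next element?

{18 -11 27}

First value: each term is the sum of the two before it, so 1, 3, 4, 7, 11 → 18.
Second value: -20, -13, -19, -12, -18 → -11 (alternating steps +7, −6, +7, −6, …).
Third value goes 10, 12, 13, 16, 20 → 27 (always 9 more than the first value).
Putting it together: {18 -11 27}.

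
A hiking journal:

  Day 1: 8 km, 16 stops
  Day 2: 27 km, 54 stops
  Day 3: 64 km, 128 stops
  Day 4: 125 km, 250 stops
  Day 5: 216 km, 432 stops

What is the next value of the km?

Km: perfect cubes: 2³, 3³, 4³, …, so 8, 27, 64, 125, 216 → 343.

343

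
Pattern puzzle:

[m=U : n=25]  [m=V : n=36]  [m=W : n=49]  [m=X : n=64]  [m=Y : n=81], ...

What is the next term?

[m=Z : n=100]

M: letters move forward 1 place in the alphabet, so U, V, W, X, Y → Z.
For the n, perfect squares: 5², 6², 7², …: 25, 36, 49, 64, 81 → 100.
Putting it together: [m=Z : n=100].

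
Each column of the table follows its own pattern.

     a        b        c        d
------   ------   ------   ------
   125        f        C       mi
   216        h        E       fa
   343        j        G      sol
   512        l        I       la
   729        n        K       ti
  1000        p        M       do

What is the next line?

1331  r  O  re

Column a: perfect cubes: 5³, 6³, 7³, …, so 125, 216, 343, 512, 729, 1000 → 1331.
Column b: f, h, j, l, n, p → r (letters move forward 2 places in the alphabet).
Column c goes C, E, G, I, K, M → O (letters move forward 2 places in the alphabet).
For the column d, runs through the solfège scale do→ti: mi, fa, sol, la, ti, do → re.
Putting it together: 1331  r  O  re.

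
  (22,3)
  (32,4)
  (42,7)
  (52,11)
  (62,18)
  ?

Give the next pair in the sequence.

First part goes 22, 32, 42, 52, 62 → 72 (+10 each step).
For the second part, each term is the sum of the two before it: 3, 4, 7, 11, 18 → 29.
So the next pair is (72,29).

(72,29)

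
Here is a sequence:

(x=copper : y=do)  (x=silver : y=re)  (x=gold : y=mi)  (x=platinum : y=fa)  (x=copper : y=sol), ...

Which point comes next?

X — repeats copper → silver → gold → platinum: copper, silver, gold, platinum, copper → silver.
Y: runs through the solfège scale do→ti; do, re, mi, fa, sol → la.
Combining the parts gives (x=silver : y=la).

(x=silver : y=la)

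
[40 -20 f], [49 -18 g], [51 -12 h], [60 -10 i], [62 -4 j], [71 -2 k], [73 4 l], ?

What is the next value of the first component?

First component: 40, 49, 51, 60, 62, 71, 73 → 82 (alternating steps +9, +2, +9, +2, …).

82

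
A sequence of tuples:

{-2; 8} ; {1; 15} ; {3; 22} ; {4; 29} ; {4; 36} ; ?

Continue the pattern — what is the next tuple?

First part: differences are 3, 2, 1, … (decreasing by 1 each time); -2, 1, 3, 4, 4 → 3.
Second part goes 8, 15, 22, 29, 36 → 43 (+7 each step).
Combining the parts gives {3; 43}.

{3; 43}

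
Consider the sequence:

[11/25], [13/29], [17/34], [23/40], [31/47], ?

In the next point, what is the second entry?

For the second entry, differences are 4, 5, 6, … (increasing by 1 each time): 25, 29, 34, 40, 47 → 55.

55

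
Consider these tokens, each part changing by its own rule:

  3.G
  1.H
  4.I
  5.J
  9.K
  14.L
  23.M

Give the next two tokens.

First component: each term is the sum of the two before it, so 3, 1, 4, 5, 9, 14, 23 → 37 → 60.
Letter: G, H, I, J, K, L, M → N → O (letters move forward 1 place in the alphabet).
Putting the parts together: 37.N and then 60.O.

37.N then 60.O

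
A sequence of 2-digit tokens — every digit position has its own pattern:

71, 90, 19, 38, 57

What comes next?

76

First digit goes 7, 9, 1, 3, 5 → 7 (+2 each step, mod 10).
Second digit: −1 each step, mod 10, so 1, 0, 9, 8, 7 → 6.
Putting it together: 76.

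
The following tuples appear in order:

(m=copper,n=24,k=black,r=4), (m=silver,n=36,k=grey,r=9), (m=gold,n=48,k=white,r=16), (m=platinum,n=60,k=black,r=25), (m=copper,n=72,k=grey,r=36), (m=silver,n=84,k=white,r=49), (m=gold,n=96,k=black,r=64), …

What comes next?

(m=platinum,n=108,k=grey,r=81)

M: repeats copper → silver → gold → platinum, so copper, silver, gold, platinum, copper, silver, gold → platinum.
For the n, +12 each step: 24, 36, 48, 60, 72, 84, 96 → 108.
For the k, repeats black → grey → white: black, grey, white, black, grey, white, black → grey.
R — perfect squares: 2², 3², 4², …: 4, 9, 16, 25, 36, 49, 64 → 81.
Putting it together: (m=platinum,n=108,k=grey,r=81).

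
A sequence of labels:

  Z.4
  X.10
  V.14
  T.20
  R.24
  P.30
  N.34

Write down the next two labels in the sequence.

L.40 then J.44

Letter: letters move back 2 places in the alphabet, so Z, X, V, T, R, P, N → L → J.
Second component goes 4, 10, 14, 20, 24, 30, 34 → 40 → 44 (alternating steps +6, +4, +6, +4, …).
So the next two labels are L.40 and J.44.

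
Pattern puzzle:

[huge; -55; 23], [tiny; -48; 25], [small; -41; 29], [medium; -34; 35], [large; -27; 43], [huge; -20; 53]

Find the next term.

[tiny; -13; 65]

Size goes huge, tiny, small, medium, large, huge → tiny (repeats huge → tiny → small → medium → large).
Second coordinate — +7 each step: -55, -48, -41, -34, -27, -20 → -13.
Third coordinate — differences are 2, 4, 6, … (increasing by 2 each time): 23, 25, 29, 35, 43, 53 → 65.
Putting it together: [tiny; -13; 65].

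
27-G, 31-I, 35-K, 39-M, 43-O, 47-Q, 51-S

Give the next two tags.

55-U, 59-W

First component — +4 each step: 27, 31, 35, 39, 43, 47, 51 → 55 → 59.
Letter — letters move forward 2 places in the alphabet: G, I, K, M, O, Q, S → U → W.
Putting the parts together: 55-U and then 59-W.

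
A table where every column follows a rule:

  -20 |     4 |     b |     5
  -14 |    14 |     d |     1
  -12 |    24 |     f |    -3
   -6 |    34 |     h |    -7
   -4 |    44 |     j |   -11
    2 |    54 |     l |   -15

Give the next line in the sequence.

4  64  n  -19

First component goes -20, -14, -12, -6, -4, 2 → 4 (alternating steps +6, +2, +6, +2, …).
For the second component, +10 each step: 4, 14, 24, 34, 44, 54 → 64.
Letter: letters move forward 2 places in the alphabet, so b, d, f, h, j, l → n.
Fourth component: −4 each step; 5, 1, -3, -7, -11, -15 → -19.
Combining the parts gives 4  64  n  -19.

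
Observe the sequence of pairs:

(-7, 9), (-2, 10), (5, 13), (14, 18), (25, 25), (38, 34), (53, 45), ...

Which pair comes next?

First part goes -7, -2, 5, 14, 25, 38, 53 → 70 (differences are 5, 7, 9, … (increasing by 2 each time)).
Second part: differences are 1, 3, 5, … (increasing by 2 each time); 9, 10, 13, 18, 25, 34, 45 → 58.
Putting it together: (70, 58).

(70, 58)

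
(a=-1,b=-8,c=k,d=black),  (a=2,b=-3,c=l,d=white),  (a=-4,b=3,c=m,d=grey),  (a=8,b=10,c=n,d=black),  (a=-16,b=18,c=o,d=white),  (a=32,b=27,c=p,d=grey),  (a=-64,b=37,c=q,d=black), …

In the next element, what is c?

C: letters move forward 1 place in the alphabet; k, l, m, n, o, p, q → r.

r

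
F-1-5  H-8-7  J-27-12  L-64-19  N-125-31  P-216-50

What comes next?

Letter: letters move forward 2 places in the alphabet, so F, H, J, L, N, P → R.
Second component: perfect cubes: 1³, 2³, 3³, …; 1, 8, 27, 64, 125, 216 → 343.
For the third component, each term is the sum of the two before it: 5, 7, 12, 19, 31, 50 → 81.
Putting it together: R-343-81.

R-343-81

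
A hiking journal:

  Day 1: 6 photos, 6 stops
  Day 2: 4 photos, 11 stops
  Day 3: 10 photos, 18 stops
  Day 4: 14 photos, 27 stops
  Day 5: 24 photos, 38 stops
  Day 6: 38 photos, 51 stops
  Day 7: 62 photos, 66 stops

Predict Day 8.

100 photos, 83 stops

For the photos, each term is the sum of the two before it: 6, 4, 10, 14, 24, 38, 62 → 100.
Stops — differences are 5, 7, 9, … (increasing by 2 each time): 6, 11, 18, 27, 38, 51, 66 → 83.
So the next row is 100 photos, 83 stops.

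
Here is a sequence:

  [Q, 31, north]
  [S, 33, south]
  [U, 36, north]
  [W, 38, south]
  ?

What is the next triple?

Letter: letters move forward 2 places in the alphabet; Q, S, U, W → Y.
Second coordinate: 31, 33, 36, 38 → 41 (alternating steps +2, +3, +2, +3, …).
Direction: alternates north ↔ south; north, south, north, south → north.
Putting it together: [Y, 41, north].

[Y, 41, north]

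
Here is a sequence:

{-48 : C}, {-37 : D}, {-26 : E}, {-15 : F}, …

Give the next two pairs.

First component goes -48, -37, -26, -15 → -4 → 7 (+11 each step).
Letter goes C, D, E, F → G → H (letters move forward 1 place in the alphabet).
So the next two pairs are {-4 : G} and {7 : H}.

{-4 : G}, {7 : H}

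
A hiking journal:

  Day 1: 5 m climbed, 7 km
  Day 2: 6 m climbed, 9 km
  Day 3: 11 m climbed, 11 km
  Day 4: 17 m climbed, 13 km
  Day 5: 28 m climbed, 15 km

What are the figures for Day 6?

M climbed: each term is the sum of the two before it; 5, 6, 11, 17, 28 → 45.
For the km, +2 each step: 7, 9, 11, 13, 15 → 17.
So the next row is 45 m climbed, 17 km.

45 m climbed, 17 km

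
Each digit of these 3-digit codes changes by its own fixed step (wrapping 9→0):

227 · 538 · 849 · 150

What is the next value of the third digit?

First digit goes 2, 5, 8, 1 → 4 (+3 each step, mod 10).
Second digit — +1 each step, mod 10: 2, 3, 4, 5 → 6.
For the third digit, +1 each step, mod 10: 7, 8, 9, 0 → 1.

1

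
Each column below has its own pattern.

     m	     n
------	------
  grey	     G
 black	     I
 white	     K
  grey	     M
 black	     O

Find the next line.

white  Q

Column m: repeats grey → black → white; grey, black, white, grey, black → white.
Column n — letters move forward 2 places in the alphabet: G, I, K, M, O → Q.
Putting it together: white  Q.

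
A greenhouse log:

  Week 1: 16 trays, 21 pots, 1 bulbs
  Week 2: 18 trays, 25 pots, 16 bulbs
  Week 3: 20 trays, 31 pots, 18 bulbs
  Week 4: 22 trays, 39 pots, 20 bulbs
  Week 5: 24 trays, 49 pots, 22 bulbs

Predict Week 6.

26 trays, 61 pots, 24 bulbs

Trays: +2 each step, so 16, 18, 20, 22, 24 → 26.
Pots goes 21, 25, 31, 39, 49 → 61 (differences are 4, 6, 8, … (increasing by 2 each time)).
Bulbs: always the previous value of the trays, so 1, 16, 18, 20, 22 → 24.
Combining the parts gives 26 trays, 61 pots, 24 bulbs.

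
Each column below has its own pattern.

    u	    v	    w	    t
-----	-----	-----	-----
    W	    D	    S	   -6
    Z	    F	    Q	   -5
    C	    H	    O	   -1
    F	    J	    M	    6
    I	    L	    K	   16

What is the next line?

L  N  I  29

Column u: W, Z, C, F, I → L (letters move forward 3 places in the alphabet, wrapping Z→A).
Column v: letters move forward 2 places in the alphabet, so D, F, H, J, L → N.
Column w: letters move back 2 places in the alphabet; S, Q, O, M, K → I.
Column t: differences are 1, 4, 7, … (increasing by 3 each time), so -6, -5, -1, 6, 16 → 29.
So the next line is L  N  I  29.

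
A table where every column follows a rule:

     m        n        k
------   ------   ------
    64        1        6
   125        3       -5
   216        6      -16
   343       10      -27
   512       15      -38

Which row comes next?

729  21  -49

Column m goes 64, 125, 216, 343, 512 → 729 (perfect cubes: 4³, 5³, 6³, …).
Column n: differences are 2, 3, 4, … (increasing by 1 each time), so 1, 3, 6, 10, 15 → 21.
Column k goes 6, -5, -16, -27, -38 → -49 (−11 each step).
Combining the parts gives 729  21  -49.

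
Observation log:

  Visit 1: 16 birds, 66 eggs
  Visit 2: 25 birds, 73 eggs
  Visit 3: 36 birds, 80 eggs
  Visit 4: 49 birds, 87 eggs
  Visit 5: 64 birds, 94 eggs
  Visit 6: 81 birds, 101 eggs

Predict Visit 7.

Birds: 16, 25, 36, 49, 64, 81 → 100 (perfect squares: 4², 5², 6², …).
For the eggs, +7 each step: 66, 73, 80, 87, 94, 101 → 108.
Combining the parts gives 100 birds, 108 eggs.

100 birds, 108 eggs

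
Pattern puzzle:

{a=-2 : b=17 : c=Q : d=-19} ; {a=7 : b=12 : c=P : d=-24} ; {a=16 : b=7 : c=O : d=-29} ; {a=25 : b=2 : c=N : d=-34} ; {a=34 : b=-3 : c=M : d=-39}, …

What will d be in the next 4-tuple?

-44

D: -19, -24, -29, -34, -39 → -44 (−5 each step).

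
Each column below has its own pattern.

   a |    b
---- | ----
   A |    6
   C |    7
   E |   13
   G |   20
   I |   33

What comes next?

Column a: A, C, E, G, I → K (letters move forward 2 places in the alphabet).
Column b: each term is the sum of the two before it, so 6, 7, 13, 20, 33 → 53.
Combining the parts gives K  53.

K  53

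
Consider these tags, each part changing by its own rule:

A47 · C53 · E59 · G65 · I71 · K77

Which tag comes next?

Letter — letters move forward 2 places in the alphabet: A, C, E, G, I, K → M.
For the second component, +6 each step: 47, 53, 59, 65, 71, 77 → 83.
So the next tag is M83.

M83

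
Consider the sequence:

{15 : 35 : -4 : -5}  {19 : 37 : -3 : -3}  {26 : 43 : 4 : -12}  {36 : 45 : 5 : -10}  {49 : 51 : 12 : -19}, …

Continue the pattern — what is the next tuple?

First value — differences are 4, 7, 10, … (increasing by 3 each time): 15, 19, 26, 36, 49 → 65.
Second value goes 35, 37, 43, 45, 51 → 53 (alternating steps +2, +6, +2, +6, …).
For the third value, alternating steps +1, +7, +1, +7, …: -4, -3, 4, 5, 12 → 13.
Fourth value: alternating steps +2, −9, +2, −9, …, so -5, -3, -12, -10, -19 → -17.
Combining the parts gives {65 : 53 : 13 : -17}.

{65 : 53 : 13 : -17}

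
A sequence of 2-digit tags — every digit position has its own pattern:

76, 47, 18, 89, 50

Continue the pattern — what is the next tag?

21

First digit: 7, 4, 1, 8, 5 → 2 (−3 each step, mod 10).
Second digit: +1 each step, mod 10, so 6, 7, 8, 9, 0 → 1.
So the next tag is 21.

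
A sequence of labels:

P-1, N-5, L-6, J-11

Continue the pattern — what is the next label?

For the letter, letters move back 2 places in the alphabet: P, N, L, J → H.
For the second component, each term is the sum of the two before it: 1, 5, 6, 11 → 17.
Combining the parts gives H-17.

H-17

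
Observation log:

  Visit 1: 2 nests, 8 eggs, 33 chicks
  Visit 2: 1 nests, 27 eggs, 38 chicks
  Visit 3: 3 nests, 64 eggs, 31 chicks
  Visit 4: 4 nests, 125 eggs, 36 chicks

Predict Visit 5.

Nests: 2, 1, 3, 4 → 7 (each term is the sum of the two before it).
For the eggs, perfect cubes: 2³, 3³, 4³, …: 8, 27, 64, 125 → 216.
Chicks: 33, 38, 31, 36 → 29 (alternating steps +5, −7, +5, −7, …).
Putting it together: 7 nests, 216 eggs, 29 chicks.

7 nests, 216 eggs, 29 chicks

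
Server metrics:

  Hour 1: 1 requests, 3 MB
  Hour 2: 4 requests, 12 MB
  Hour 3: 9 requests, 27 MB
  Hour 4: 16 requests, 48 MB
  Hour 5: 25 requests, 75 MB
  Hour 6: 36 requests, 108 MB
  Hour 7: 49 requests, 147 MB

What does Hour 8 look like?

Requests: perfect squares: 1², 2², 3², …, so 1, 4, 9, 16, 25, 36, 49 → 64.
MB: 3, 12, 27, 48, 75, 108, 147 → 192 (always 3 × the requests).
Combining the parts gives 64 requests, 192 MB.

64 requests, 192 MB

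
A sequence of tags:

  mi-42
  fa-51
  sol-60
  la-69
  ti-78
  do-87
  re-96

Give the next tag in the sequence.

Note: runs through the solfège scale do→ti; mi, fa, sol, la, ti, do, re → mi.
Second component: +9 each step, so 42, 51, 60, 69, 78, 87, 96 → 105.
Combining the parts gives mi-105.

mi-105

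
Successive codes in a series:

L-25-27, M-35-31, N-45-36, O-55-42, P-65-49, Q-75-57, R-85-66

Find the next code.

Letter: L, M, N, O, P, Q, R → S (letters move forward 1 place in the alphabet).
Second component goes 25, 35, 45, 55, 65, 75, 85 → 95 (+10 each step).
Third component — differences are 4, 5, 6, … (increasing by 1 each time): 27, 31, 36, 42, 49, 57, 66 → 76.
So the next code is S-95-76.

S-95-76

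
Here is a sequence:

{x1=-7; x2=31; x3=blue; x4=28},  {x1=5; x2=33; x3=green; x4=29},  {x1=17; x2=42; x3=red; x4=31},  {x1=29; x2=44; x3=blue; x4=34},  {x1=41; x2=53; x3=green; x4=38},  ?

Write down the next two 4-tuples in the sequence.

For the x1, +12 each step: -7, 5, 17, 29, 41 → 53 → 65.
X2: alternating steps +2, +9, +2, +9, …, so 31, 33, 42, 44, 53 → 55 → 64.
X3: blue, green, red, blue, green → red → blue (repeats blue → green → red).
For the x4, differences are 1, 2, 3, … (increasing by 1 each time): 28, 29, 31, 34, 38 → 43 → 49.
Putting the parts together: {x1=53; x2=55; x3=red; x4=43} and then {x1=65; x2=64; x3=blue; x4=49}.

{x1=53; x2=55; x3=red; x4=43}, {x1=65; x2=64; x3=blue; x4=49}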